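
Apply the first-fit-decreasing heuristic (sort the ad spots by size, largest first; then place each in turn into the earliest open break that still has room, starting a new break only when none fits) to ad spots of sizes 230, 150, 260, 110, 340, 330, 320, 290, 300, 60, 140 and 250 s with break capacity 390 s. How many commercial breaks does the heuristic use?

Sorted descending: 340, 330, 320, 300, 290, 260, 250, 230, 150, 140, 110, 60.
  340 → break 1 (new)  [load 340/390]
  330 → break 2 (new)  [load 330/390]
  320 → break 3 (new)  [load 320/390]
  300 → break 4 (new)  [load 300/390]
  290 → break 5 (new)  [load 290/390]
  260 → break 6 (new)  [load 260/390]
  250 → break 7 (new)  [load 250/390]
  230 → break 8 (new)  [load 230/390]
  150 → break 8  [load 380/390]
  140 → break 7  [load 390/390]
  110 → break 6  [load 370/390]
  60 → break 2  [load 390/390]
8 commercial breaks opened.

8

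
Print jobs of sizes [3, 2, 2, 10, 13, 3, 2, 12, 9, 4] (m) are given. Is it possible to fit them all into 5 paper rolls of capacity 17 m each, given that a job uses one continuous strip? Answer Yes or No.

A valid assignment using 4 paper rolls:
  roll 1: 13 + 4 = 17
  roll 2: 12 + 3 + 2 = 17
  roll 3: 10 + 3 + 2 + 2 = 17
  roll 4: 9 = 9
That uses only 4 ≤ 5, so 5 paper rolls are enough.

Yes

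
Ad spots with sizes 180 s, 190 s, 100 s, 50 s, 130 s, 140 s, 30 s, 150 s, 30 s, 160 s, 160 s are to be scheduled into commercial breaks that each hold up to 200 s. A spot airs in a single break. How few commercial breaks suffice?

8

Total = 190 + 180 + 160 + 160 + 150 + 140 + 130 + 100 + 50 + 30 + 30 = 1320 s.
Lower bound: ⌈1320/200⌉ = 7 commercial breaks.
A packing using 8 commercial breaks:
  break 1: 190 = 190
  break 2: 180 = 180
  break 3: 160 + 30 = 190
  break 4: 160 + 30 = 190
  break 5: 150 + 50 = 200
  break 6: 140 = 140
  break 7: 130 = 130
  break 8: 100 = 100
No arrangement into 7 commercial breaks stays within capacity, so 8 is optimal.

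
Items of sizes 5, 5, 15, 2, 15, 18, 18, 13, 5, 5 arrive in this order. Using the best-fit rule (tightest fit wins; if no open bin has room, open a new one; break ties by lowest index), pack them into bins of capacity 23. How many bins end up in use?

5

  5 → bin 1 (new)  [load 5/23]
  5 → bin 1  [load 10/23]
  15 → bin 2 (new)  [load 15/23]
  2 → bin 2  [load 17/23]
  15 → bin 3 (new)  [load 15/23]
  18 → bin 4 (new)  [load 18/23]
  18 → bin 5 (new)  [load 18/23]
  13 → bin 1  [load 23/23]
  5 → bin 4  [load 23/23]
  5 → bin 5  [load 23/23]
5 bins opened.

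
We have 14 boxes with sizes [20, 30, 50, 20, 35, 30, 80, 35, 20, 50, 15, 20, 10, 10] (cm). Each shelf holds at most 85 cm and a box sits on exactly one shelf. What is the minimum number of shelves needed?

Total = 80 + 50 + 50 + 35 + 35 + 30 + 30 + 20 + 20 + 20 + 20 + 15 + 10 + 10 = 425 cm.
Lower bound: ⌈425/85⌉ = 5 shelves.
A packing using 6 shelves:
  shelf 1: 80 = 80
  shelf 2: 50 + 35 = 85
  shelf 3: 50 + 35 = 85
  shelf 4: 30 + 30 + 20 = 80
  shelf 5: 20 + 20 + 20 + 15 + 10 = 85
  shelf 6: 10 = 10
No arrangement into 5 shelves stays within capacity, so 6 is optimal.

6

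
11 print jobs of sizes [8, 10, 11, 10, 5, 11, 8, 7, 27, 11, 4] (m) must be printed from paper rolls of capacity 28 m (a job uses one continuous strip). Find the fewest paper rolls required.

5

Total = 27 + 11 + 11 + 11 + 10 + 10 + 8 + 8 + 7 + 5 + 4 = 112 m.
Lower bound: ⌈112/28⌉ = 4 paper rolls.
A packing using 5 paper rolls:
  roll 1: 27 = 27
  roll 2: 11 + 11 + 5 = 27
  roll 3: 11 + 10 + 7 = 28
  roll 4: 10 + 8 + 8 = 26
  roll 5: 4 = 4
No arrangement into 4 paper rolls stays within capacity, so 5 is optimal.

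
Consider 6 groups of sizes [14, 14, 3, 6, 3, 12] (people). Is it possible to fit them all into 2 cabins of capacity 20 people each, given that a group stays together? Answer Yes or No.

Total = 52 people; ⌈52/20⌉ = 3.
At least 3 cabins are required, but only 2 are allowed.

No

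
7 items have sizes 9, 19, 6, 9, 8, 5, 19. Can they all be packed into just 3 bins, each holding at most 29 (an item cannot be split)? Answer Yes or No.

A valid assignment using 3 bins:
  bin 1: 19 + 9 = 28
  bin 2: 19 + 9 = 28
  bin 3: 8 + 6 + 5 = 19
Every load is within 29, so 3 bins suffice.

Yes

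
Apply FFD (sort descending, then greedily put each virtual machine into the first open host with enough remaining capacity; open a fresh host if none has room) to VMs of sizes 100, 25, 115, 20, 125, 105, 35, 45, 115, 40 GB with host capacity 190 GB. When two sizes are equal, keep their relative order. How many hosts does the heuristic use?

Sorted descending: 125, 115, 115, 105, 100, 45, 40, 35, 25, 20.
  125 → host 1 (new)  [load 125/190]
  115 → host 2 (new)  [load 115/190]
  115 → host 3 (new)  [load 115/190]
  105 → host 4 (new)  [load 105/190]
  100 → host 5 (new)  [load 100/190]
  45 → host 1  [load 170/190]
  40 → host 2  [load 155/190]
  35 → host 2  [load 190/190]
  25 → host 3  [load 140/190]
  20 → host 1  [load 190/190]
5 hosts opened.

5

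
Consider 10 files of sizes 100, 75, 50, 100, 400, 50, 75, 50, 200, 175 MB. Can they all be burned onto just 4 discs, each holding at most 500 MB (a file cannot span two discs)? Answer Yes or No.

A valid assignment using 3 discs:
  disc 1: 400 + 100 = 500
  disc 2: 200 + 175 + 100 = 475
  disc 3: 75 + 75 + 50 + 50 + 50 = 300
That uses only 3 ≤ 4, so 4 discs are enough.

Yes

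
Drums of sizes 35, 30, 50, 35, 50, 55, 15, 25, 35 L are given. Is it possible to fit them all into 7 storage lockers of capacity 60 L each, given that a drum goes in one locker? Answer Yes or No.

A valid assignment using 7 storage lockers:
  locker 1: 55 = 55
  locker 2: 50 = 50
  locker 3: 50 = 50
  locker 4: 35 + 25 = 60
  locker 5: 35 + 15 = 50
  locker 6: 35 = 35
  locker 7: 30 = 30
Every load is within 60 L, so 7 storage lockers suffice.

Yes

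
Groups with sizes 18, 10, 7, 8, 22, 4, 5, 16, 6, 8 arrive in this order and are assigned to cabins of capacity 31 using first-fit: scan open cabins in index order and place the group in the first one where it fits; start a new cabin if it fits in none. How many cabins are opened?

  18 → cabin 1 (new)  [load 18/31]
  10 → cabin 1  [load 28/31]
  7 → cabin 2 (new)  [load 7/31]
  8 → cabin 2  [load 15/31]
  22 → cabin 3 (new)  [load 22/31]
  4 → cabin 2  [load 19/31]
  5 → cabin 2  [load 24/31]
  16 → cabin 4 (new)  [load 16/31]
  6 → cabin 2  [load 30/31]
  8 → cabin 3  [load 30/31]
4 cabins opened.

4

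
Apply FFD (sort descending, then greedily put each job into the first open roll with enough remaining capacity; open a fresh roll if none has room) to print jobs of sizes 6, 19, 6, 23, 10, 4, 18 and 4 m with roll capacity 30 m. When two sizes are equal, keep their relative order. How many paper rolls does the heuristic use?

Sorted descending: 23, 19, 18, 10, 6, 6, 4, 4.
  23 → roll 1 (new)  [load 23/30]
  19 → roll 2 (new)  [load 19/30]
  18 → roll 3 (new)  [load 18/30]
  10 → roll 2  [load 29/30]
  6 → roll 1  [load 29/30]
  6 → roll 3  [load 24/30]
  4 → roll 3  [load 28/30]
  4 → roll 4 (new)  [load 4/30]
4 paper rolls opened.

4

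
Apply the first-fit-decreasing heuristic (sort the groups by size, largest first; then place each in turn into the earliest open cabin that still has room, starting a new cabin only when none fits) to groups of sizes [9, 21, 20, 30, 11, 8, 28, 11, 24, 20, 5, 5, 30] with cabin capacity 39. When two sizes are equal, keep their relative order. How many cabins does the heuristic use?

7

Sorted descending: 30, 30, 28, 24, 21, 20, 20, 11, 11, 9, 8, 5, 5.
  30 → cabin 1 (new)  [load 30/39]
  30 → cabin 2 (new)  [load 30/39]
  28 → cabin 3 (new)  [load 28/39]
  24 → cabin 4 (new)  [load 24/39]
  21 → cabin 5 (new)  [load 21/39]
  20 → cabin 6 (new)  [load 20/39]
  20 → cabin 7 (new)  [load 20/39]
  11 → cabin 3  [load 39/39]
  11 → cabin 4  [load 35/39]
  9 → cabin 1  [load 39/39]
  8 → cabin 2  [load 38/39]
  5 → cabin 5  [load 26/39]
  5 → cabin 5  [load 31/39]
7 cabins opened.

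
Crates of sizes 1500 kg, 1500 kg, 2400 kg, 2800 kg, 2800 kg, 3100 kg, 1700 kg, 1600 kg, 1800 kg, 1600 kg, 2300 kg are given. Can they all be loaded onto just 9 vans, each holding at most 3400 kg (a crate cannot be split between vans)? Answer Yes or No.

A valid assignment using 8 vans:
  van 1: 3100 = 3100
  van 2: 2800 = 2800
  van 3: 2800 = 2800
  van 4: 2400 = 2400
  van 5: 2300 = 2300
  van 6: 1800 + 1600 = 3400
  van 7: 1700 + 1600 = 3300
  van 8: 1500 + 1500 = 3000
That uses only 8 ≤ 9, so 9 vans are enough.

Yes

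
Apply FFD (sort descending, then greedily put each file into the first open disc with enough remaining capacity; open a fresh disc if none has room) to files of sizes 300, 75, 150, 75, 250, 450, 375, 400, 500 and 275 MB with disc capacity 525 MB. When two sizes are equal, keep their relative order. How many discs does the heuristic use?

6

Sorted descending: 500, 450, 400, 375, 300, 275, 250, 150, 75, 75.
  500 → disc 1 (new)  [load 500/525]
  450 → disc 2 (new)  [load 450/525]
  400 → disc 3 (new)  [load 400/525]
  375 → disc 4 (new)  [load 375/525]
  300 → disc 5 (new)  [load 300/525]
  275 → disc 6 (new)  [load 275/525]
  250 → disc 6  [load 525/525]
  150 → disc 4  [load 525/525]
  75 → disc 2  [load 525/525]
  75 → disc 3  [load 475/525]
6 discs opened.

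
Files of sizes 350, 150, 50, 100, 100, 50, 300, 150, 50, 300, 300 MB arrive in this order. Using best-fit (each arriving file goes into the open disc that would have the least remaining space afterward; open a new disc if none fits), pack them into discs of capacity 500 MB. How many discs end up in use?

5

  350 → disc 1 (new)  [load 350/500]
  150 → disc 1  [load 500/500]
  50 → disc 2 (new)  [load 50/500]
  100 → disc 2  [load 150/500]
  100 → disc 2  [load 250/500]
  50 → disc 2  [load 300/500]
  300 → disc 3 (new)  [load 300/500]
  150 → disc 2  [load 450/500]
  50 → disc 2  [load 500/500]
  300 → disc 4 (new)  [load 300/500]
  300 → disc 5 (new)  [load 300/500]
5 discs opened.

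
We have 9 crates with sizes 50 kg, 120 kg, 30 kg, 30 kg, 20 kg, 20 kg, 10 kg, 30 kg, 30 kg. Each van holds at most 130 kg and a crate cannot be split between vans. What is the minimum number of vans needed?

3

Total = 120 + 50 + 30 + 30 + 30 + 30 + 20 + 20 + 10 = 340 kg.
Lower bound: ⌈340/130⌉ = 3 vans.
A packing using 3 vans:
  van 1: 120 + 10 = 130
  van 2: 50 + 30 + 30 + 20 = 130
  van 3: 30 + 30 + 20 = 80
This matches the lower bound, so 3 is optimal.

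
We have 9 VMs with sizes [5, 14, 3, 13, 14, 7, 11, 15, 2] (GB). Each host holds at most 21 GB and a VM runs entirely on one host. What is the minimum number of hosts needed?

5

Total = 15 + 14 + 14 + 13 + 11 + 7 + 5 + 3 + 2 = 84 GB.
Lower bound: ⌈84/21⌉ = 4 hosts.
Also, 5 VMs each exceed 21/2 GB, and no two of those can share a host, so at least 5 hosts are needed.
A packing using 5 hosts:
  host 1: 15 + 5 = 20
  host 2: 14 + 7 = 21
  host 3: 14 + 3 + 2 = 19
  host 4: 13 = 13
  host 5: 11 = 11
This matches the lower bound, so 5 is optimal.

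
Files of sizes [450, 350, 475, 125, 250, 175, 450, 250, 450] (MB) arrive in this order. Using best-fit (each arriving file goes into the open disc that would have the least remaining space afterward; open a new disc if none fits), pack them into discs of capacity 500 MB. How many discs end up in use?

7

  450 → disc 1 (new)  [load 450/500]
  350 → disc 2 (new)  [load 350/500]
  475 → disc 3 (new)  [load 475/500]
  125 → disc 2  [load 475/500]
  250 → disc 4 (new)  [load 250/500]
  175 → disc 4  [load 425/500]
  450 → disc 5 (new)  [load 450/500]
  250 → disc 6 (new)  [load 250/500]
  450 → disc 7 (new)  [load 450/500]
7 discs opened.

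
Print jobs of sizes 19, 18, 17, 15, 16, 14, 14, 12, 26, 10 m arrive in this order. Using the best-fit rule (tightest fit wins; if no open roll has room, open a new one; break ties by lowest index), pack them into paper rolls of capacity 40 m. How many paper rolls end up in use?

  19 → roll 1 (new)  [load 19/40]
  18 → roll 1  [load 37/40]
  17 → roll 2 (new)  [load 17/40]
  15 → roll 2  [load 32/40]
  16 → roll 3 (new)  [load 16/40]
  14 → roll 3  [load 30/40]
  14 → roll 4 (new)  [load 14/40]
  12 → roll 4  [load 26/40]
  26 → roll 5 (new)  [load 26/40]
  10 → roll 3  [load 40/40]
5 paper rolls opened.

5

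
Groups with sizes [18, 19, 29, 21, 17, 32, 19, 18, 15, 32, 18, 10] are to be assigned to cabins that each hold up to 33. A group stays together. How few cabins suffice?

Total = 32 + 32 + 29 + 21 + 19 + 19 + 18 + 18 + 18 + 17 + 15 + 10 = 248.
Lower bound: ⌈248/33⌉ = 8 cabins.
Also, 10 groups each exceed 33/2, and no two of those can share a cabin, so at least 10 cabins are needed.
A packing using 10 cabins:
  cabin 1: 32 = 32
  cabin 2: 32 = 32
  cabin 3: 29 = 29
  cabin 4: 21 + 10 = 31
  cabin 5: 19 = 19
  cabin 6: 19 = 19
  cabin 7: 18 + 15 = 33
  cabin 8: 18 = 18
  cabin 9: 18 = 18
  cabin 10: 17 = 17
This matches the lower bound, so 10 is optimal.

10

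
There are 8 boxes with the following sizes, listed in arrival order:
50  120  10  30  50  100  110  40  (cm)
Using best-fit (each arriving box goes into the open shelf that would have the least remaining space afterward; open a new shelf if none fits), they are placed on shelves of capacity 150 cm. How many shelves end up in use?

  50 → shelf 1 (new)  [load 50/150]
  120 → shelf 2 (new)  [load 120/150]
  10 → shelf 2  [load 130/150]
  30 → shelf 1  [load 80/150]
  50 → shelf 1  [load 130/150]
  100 → shelf 3 (new)  [load 100/150]
  110 → shelf 4 (new)  [load 110/150]
  40 → shelf 4  [load 150/150]
4 shelves opened.

4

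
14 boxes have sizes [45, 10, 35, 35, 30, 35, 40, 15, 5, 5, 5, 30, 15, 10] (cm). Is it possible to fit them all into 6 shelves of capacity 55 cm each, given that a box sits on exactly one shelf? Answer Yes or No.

Total = 315 cm; ⌈315/55⌉ = 6.
7 boxes each exceed half the capacity and cannot share a shelf, forcing at least 7 shelves.
At least 7 shelves are required, but only 6 are allowed.

No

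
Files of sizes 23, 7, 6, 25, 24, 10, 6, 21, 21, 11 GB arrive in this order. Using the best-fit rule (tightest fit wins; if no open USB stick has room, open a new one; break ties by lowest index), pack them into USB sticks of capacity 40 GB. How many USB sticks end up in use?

  23 → USB stick 1 (new)  [load 23/40]
  7 → USB stick 1  [load 30/40]
  6 → USB stick 1  [load 36/40]
  25 → USB stick 2 (new)  [load 25/40]
  24 → USB stick 3 (new)  [load 24/40]
  10 → USB stick 2  [load 35/40]
  6 → USB stick 3  [load 30/40]
  21 → USB stick 4 (new)  [load 21/40]
  21 → USB stick 5 (new)  [load 21/40]
  11 → USB stick 4  [load 32/40]
5 USB sticks opened.

5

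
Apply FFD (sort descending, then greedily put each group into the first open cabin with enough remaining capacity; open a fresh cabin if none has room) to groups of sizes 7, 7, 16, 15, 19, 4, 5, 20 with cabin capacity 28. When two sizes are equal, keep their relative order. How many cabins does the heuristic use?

Sorted descending: 20, 19, 16, 15, 7, 7, 5, 4.
  20 → cabin 1 (new)  [load 20/28]
  19 → cabin 2 (new)  [load 19/28]
  16 → cabin 3 (new)  [load 16/28]
  15 → cabin 4 (new)  [load 15/28]
  7 → cabin 1  [load 27/28]
  7 → cabin 2  [load 26/28]
  5 → cabin 3  [load 21/28]
  4 → cabin 3  [load 25/28]
4 cabins opened.

4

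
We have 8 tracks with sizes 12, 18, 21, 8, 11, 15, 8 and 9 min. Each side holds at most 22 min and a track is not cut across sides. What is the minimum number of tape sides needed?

6

Total = 21 + 18 + 15 + 12 + 11 + 9 + 8 + 8 = 102 min.
Lower bound: ⌈102/22⌉ = 5 tape sides.
A packing using 6 tape sides:
  side 1: 21 = 21
  side 2: 18 = 18
  side 3: 15 = 15
  side 4: 12 + 9 = 21
  side 5: 11 + 8 = 19
  side 6: 8 = 8
No arrangement into 5 tape sides stays within capacity, so 6 is optimal.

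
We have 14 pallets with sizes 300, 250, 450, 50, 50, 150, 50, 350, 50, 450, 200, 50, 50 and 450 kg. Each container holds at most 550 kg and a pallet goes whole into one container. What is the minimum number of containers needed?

6

Total = 450 + 450 + 450 + 350 + 300 + 250 + 200 + 150 + 50 + 50 + 50 + 50 + 50 + 50 = 2900 kg.
Lower bound: ⌈2900/550⌉ = 6 containers.
A packing using 6 containers:
  container 1: 450 + 50 + 50 = 550
  container 2: 450 + 50 + 50 = 550
  container 3: 450 + 50 + 50 = 550
  container 4: 350 + 200 = 550
  container 5: 300 + 250 = 550
  container 6: 150 = 150
This matches the lower bound, so 6 is optimal.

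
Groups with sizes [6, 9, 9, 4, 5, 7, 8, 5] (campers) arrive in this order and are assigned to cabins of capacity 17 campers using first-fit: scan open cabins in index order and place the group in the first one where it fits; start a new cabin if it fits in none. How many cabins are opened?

  6 → cabin 1 (new)  [load 6/17]
  9 → cabin 1  [load 15/17]
  9 → cabin 2 (new)  [load 9/17]
  4 → cabin 2  [load 13/17]
  5 → cabin 3 (new)  [load 5/17]
  7 → cabin 3  [load 12/17]
  8 → cabin 4 (new)  [load 8/17]
  5 → cabin 3  [load 17/17]
4 cabins opened.

4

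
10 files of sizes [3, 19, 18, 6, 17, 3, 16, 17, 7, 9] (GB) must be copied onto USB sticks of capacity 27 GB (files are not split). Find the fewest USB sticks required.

5

Total = 19 + 18 + 17 + 17 + 16 + 9 + 7 + 6 + 3 + 3 = 115 GB.
Lower bound: ⌈115/27⌉ = 5 USB sticks.
A packing using 5 USB sticks:
  USB stick 1: 19 + 7 = 26
  USB stick 2: 18 + 9 = 27
  USB stick 3: 17 + 6 + 3 = 26
  USB stick 4: 17 + 3 = 20
  USB stick 5: 16 = 16
This matches the lower bound, so 5 is optimal.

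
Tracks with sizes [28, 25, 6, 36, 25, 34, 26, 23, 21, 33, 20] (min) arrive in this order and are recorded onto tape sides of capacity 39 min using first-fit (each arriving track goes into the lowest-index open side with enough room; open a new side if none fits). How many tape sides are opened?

10

  28 → side 1 (new)  [load 28/39]
  25 → side 2 (new)  [load 25/39]
  6 → side 1  [load 34/39]
  36 → side 3 (new)  [load 36/39]
  25 → side 4 (new)  [load 25/39]
  34 → side 5 (new)  [load 34/39]
  26 → side 6 (new)  [load 26/39]
  23 → side 7 (new)  [load 23/39]
  21 → side 8 (new)  [load 21/39]
  33 → side 9 (new)  [load 33/39]
  20 → side 10 (new)  [load 20/39]
10 tape sides opened.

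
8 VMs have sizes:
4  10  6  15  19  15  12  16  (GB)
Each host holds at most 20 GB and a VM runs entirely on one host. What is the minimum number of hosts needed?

Total = 19 + 16 + 15 + 15 + 12 + 10 + 6 + 4 = 97 GB.
Lower bound: ⌈97/20⌉ = 5 hosts.
A packing using 6 hosts:
  host 1: 19 = 19
  host 2: 16 + 4 = 20
  host 3: 15 = 15
  host 4: 15 = 15
  host 5: 12 + 6 = 18
  host 6: 10 = 10
No arrangement into 5 hosts stays within capacity, so 6 is optimal.

6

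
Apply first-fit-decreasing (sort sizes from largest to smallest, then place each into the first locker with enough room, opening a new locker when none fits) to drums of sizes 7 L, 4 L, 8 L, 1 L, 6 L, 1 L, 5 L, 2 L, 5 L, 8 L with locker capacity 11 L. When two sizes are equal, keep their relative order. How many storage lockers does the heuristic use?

Sorted descending: 8, 8, 7, 6, 5, 5, 4, 2, 1, 1.
  8 → locker 1 (new)  [load 8/11]
  8 → locker 2 (new)  [load 8/11]
  7 → locker 3 (new)  [load 7/11]
  6 → locker 4 (new)  [load 6/11]
  5 → locker 4  [load 11/11]
  5 → locker 5 (new)  [load 5/11]
  4 → locker 3  [load 11/11]
  2 → locker 1  [load 10/11]
  1 → locker 1  [load 11/11]
  1 → locker 2  [load 9/11]
5 storage lockers opened.

5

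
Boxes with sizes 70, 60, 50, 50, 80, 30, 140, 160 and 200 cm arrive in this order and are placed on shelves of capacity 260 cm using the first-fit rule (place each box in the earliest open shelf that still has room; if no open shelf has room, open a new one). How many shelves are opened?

4

  70 → shelf 1 (new)  [load 70/260]
  60 → shelf 1  [load 130/260]
  50 → shelf 1  [load 180/260]
  50 → shelf 1  [load 230/260]
  80 → shelf 2 (new)  [load 80/260]
  30 → shelf 1  [load 260/260]
  140 → shelf 2  [load 220/260]
  160 → shelf 3 (new)  [load 160/260]
  200 → shelf 4 (new)  [load 200/260]
4 shelves opened.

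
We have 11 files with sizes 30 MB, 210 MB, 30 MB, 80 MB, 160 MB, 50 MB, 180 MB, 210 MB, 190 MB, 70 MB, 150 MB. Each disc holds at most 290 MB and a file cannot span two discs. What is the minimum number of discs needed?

Total = 210 + 210 + 190 + 180 + 160 + 150 + 80 + 70 + 50 + 30 + 30 = 1360 MB.
Lower bound: ⌈1360/290⌉ = 5 discs.
Also, 6 files each exceed 145 MB, and no two of those can share a disc, so at least 6 discs are needed.
A packing using 6 discs:
  disc 1: 210 + 80 = 290
  disc 2: 210 + 70 = 280
  disc 3: 190 + 50 + 30 = 270
  disc 4: 180 + 30 = 210
  disc 5: 160 = 160
  disc 6: 150 = 150
This matches the lower bound, so 6 is optimal.

6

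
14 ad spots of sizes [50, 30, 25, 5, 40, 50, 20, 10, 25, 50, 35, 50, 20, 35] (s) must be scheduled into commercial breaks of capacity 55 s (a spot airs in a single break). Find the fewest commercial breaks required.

9

Total = 50 + 50 + 50 + 50 + 40 + 35 + 35 + 30 + 25 + 25 + 20 + 20 + 10 + 5 = 445 s.
Lower bound: ⌈445/55⌉ = 9 commercial breaks.
A packing using 9 commercial breaks:
  break 1: 50 + 5 = 55
  break 2: 50 = 50
  break 3: 50 = 50
  break 4: 50 = 50
  break 5: 40 + 10 = 50
  break 6: 35 + 20 = 55
  break 7: 35 + 20 = 55
  break 8: 30 + 25 = 55
  break 9: 25 = 25
This matches the lower bound, so 9 is optimal.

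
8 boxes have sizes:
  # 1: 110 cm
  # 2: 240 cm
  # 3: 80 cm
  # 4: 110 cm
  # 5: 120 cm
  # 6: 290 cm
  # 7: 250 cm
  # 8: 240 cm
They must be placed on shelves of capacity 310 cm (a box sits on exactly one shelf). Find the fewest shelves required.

6

Total = 290 + 250 + 240 + 240 + 120 + 110 + 110 + 80 = 1440 cm.
Lower bound: ⌈1440/310⌉ = 5 shelves.
A packing using 6 shelves:
  shelf 1: 290 = 290
  shelf 2: 250 = 250
  shelf 3: 240 = 240
  shelf 4: 240 = 240
  shelf 5: 120 + 110 + 80 = 310
  shelf 6: 110 = 110
No arrangement into 5 shelves stays within capacity, so 6 is optimal.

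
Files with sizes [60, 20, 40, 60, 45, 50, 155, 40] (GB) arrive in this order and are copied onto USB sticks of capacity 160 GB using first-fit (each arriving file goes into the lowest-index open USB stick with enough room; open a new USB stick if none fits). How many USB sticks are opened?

3

  60 → USB stick 1 (new)  [load 60/160]
  20 → USB stick 1  [load 80/160]
  40 → USB stick 1  [load 120/160]
  60 → USB stick 2 (new)  [load 60/160]
  45 → USB stick 2  [load 105/160]
  50 → USB stick 2  [load 155/160]
  155 → USB stick 3 (new)  [load 155/160]
  40 → USB stick 1  [load 160/160]
3 USB sticks opened.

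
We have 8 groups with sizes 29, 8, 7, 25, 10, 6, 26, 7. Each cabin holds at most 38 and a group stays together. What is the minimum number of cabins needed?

4

Total = 29 + 26 + 25 + 10 + 8 + 7 + 7 + 6 = 118.
Lower bound: ⌈118/38⌉ = 4 cabins.
A packing using 4 cabins:
  cabin 1: 29 + 8 = 37
  cabin 2: 26 + 10 = 36
  cabin 3: 25 + 7 + 6 = 38
  cabin 4: 7 = 7
This matches the lower bound, so 4 is optimal.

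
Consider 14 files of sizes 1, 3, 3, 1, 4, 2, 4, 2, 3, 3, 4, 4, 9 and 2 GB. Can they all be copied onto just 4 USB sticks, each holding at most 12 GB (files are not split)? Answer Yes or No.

Yes

A valid assignment using 4 USB sticks:
  USB stick 1: 9 + 3 = 12
  USB stick 2: 4 + 4 + 4 = 12
  USB stick 3: 4 + 3 + 3 + 2 = 12
  USB stick 4: 3 + 2 + 2 + 1 + 1 = 9
Every load is within 12 GB, so 4 USB sticks suffice.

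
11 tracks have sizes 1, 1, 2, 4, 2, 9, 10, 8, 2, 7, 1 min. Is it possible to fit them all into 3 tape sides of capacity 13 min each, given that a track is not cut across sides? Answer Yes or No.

No

Total = 47 min; ⌈47/13⌉ = 4.
At least 4 tape sides are required, but only 3 are allowed.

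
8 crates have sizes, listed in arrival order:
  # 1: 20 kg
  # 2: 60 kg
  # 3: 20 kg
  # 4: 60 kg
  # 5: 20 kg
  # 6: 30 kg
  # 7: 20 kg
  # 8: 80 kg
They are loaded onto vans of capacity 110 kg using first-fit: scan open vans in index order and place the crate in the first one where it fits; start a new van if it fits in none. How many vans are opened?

  20 → van 1 (new)  [load 20/110]
  60 → van 1  [load 80/110]
  20 → van 1  [load 100/110]
  60 → van 2 (new)  [load 60/110]
  20 → van 2  [load 80/110]
  30 → van 2  [load 110/110]
  20 → van 3 (new)  [load 20/110]
  80 → van 3  [load 100/110]
3 vans opened.

3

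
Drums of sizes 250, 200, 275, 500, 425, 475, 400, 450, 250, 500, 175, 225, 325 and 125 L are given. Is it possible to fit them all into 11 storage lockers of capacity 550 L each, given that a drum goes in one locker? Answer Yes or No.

Yes

A valid assignment using 10 storage lockers:
  locker 1: 500 = 500
  locker 2: 500 = 500
  locker 3: 475 = 475
  locker 4: 450 = 450
  locker 5: 425 + 125 = 550
  locker 6: 400 = 400
  locker 7: 325 + 225 = 550
  locker 8: 275 + 250 = 525
  locker 9: 250 + 200 = 450
  locker 10: 175 = 175
That uses only 10 ≤ 11, so 11 storage lockers are enough.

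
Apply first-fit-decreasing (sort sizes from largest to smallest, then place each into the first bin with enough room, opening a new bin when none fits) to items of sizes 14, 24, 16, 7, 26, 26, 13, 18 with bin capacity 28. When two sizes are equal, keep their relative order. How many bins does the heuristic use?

6

Sorted descending: 26, 26, 24, 18, 16, 14, 13, 7.
  26 → bin 1 (new)  [load 26/28]
  26 → bin 2 (new)  [load 26/28]
  24 → bin 3 (new)  [load 24/28]
  18 → bin 4 (new)  [load 18/28]
  16 → bin 5 (new)  [load 16/28]
  14 → bin 6 (new)  [load 14/28]
  13 → bin 6  [load 27/28]
  7 → bin 4  [load 25/28]
6 bins opened.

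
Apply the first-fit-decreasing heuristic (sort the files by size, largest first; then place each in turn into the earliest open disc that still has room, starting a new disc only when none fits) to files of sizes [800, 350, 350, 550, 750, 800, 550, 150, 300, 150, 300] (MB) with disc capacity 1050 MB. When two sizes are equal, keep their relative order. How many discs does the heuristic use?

Sorted descending: 800, 800, 750, 550, 550, 350, 350, 300, 300, 150, 150.
  800 → disc 1 (new)  [load 800/1050]
  800 → disc 2 (new)  [load 800/1050]
  750 → disc 3 (new)  [load 750/1050]
  550 → disc 4 (new)  [load 550/1050]
  550 → disc 5 (new)  [load 550/1050]
  350 → disc 4  [load 900/1050]
  350 → disc 5  [load 900/1050]
  300 → disc 3  [load 1050/1050]
  300 → disc 6 (new)  [load 300/1050]
  150 → disc 1  [load 950/1050]
  150 → disc 2  [load 950/1050]
6 discs opened.

6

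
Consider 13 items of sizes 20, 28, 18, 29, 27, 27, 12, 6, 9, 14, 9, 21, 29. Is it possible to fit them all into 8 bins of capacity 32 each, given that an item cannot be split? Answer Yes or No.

Total = 249; ⌈249/32⌉ = 8.
The bound of 8 does not rule out 8, but exhaustive search shows no assignment into 8 bins of capacity 32 exists — the minimum is 9.

No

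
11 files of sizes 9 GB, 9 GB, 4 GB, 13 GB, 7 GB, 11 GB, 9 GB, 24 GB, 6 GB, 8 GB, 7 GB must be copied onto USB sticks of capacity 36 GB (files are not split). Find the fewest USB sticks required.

Total = 24 + 13 + 11 + 9 + 9 + 9 + 8 + 7 + 7 + 6 + 4 = 107 GB.
Lower bound: ⌈107/36⌉ = 3 USB sticks.
A packing using 3 USB sticks:
  USB stick 1: 24 + 11 = 35
  USB stick 2: 13 + 9 + 8 + 6 = 36
  USB stick 3: 9 + 9 + 7 + 7 + 4 = 36
This matches the lower bound, so 3 is optimal.

3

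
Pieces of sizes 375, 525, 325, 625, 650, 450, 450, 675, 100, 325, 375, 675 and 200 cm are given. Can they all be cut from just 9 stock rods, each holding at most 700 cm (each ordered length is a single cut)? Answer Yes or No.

Yes

A valid assignment using 9 stock rods:
  stock rod 1: 675 = 675
  stock rod 2: 675 = 675
  stock rod 3: 650 = 650
  stock rod 4: 625 = 625
  stock rod 5: 525 + 100 = 625
  stock rod 6: 450 + 200 = 650
  stock rod 7: 450 = 450
  stock rod 8: 375 + 325 = 700
  stock rod 9: 375 + 325 = 700
Every load is within 700 cm, so 9 stock rods suffice.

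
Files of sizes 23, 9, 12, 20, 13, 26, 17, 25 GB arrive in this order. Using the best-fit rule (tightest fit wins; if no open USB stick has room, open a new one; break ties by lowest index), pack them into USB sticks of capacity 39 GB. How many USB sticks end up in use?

5

  23 → USB stick 1 (new)  [load 23/39]
  9 → USB stick 1  [load 32/39]
  12 → USB stick 2 (new)  [load 12/39]
  20 → USB stick 2  [load 32/39]
  13 → USB stick 3 (new)  [load 13/39]
  26 → USB stick 3  [load 39/39]
  17 → USB stick 4 (new)  [load 17/39]
  25 → USB stick 5 (new)  [load 25/39]
5 USB sticks opened.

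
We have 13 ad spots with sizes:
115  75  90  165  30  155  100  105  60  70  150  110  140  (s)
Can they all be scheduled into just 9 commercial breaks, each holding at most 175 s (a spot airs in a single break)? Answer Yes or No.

Yes

A valid assignment using 9 commercial breaks:
  break 1: 165 = 165
  break 2: 155 = 155
  break 3: 150 = 150
  break 4: 140 + 30 = 170
  break 5: 115 + 60 = 175
  break 6: 110 = 110
  break 7: 105 + 70 = 175
  break 8: 100 + 75 = 175
  break 9: 90 = 90
Every load is within 175 s, so 9 commercial breaks suffice.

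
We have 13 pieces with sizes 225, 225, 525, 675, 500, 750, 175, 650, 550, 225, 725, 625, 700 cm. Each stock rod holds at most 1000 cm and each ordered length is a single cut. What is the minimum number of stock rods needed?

9

Total = 750 + 725 + 700 + 675 + 650 + 625 + 550 + 525 + 500 + 225 + 225 + 225 + 175 = 6550 cm.
Lower bound: ⌈6550/1000⌉ = 7 stock rods.
Also, 8 pieces each exceed 500 cm, and no two of those can share a stock rod, so at least 8 stock rods are needed.
A packing using 9 stock rods:
  stock rod 1: 750 + 225 = 975
  stock rod 2: 725 + 225 = 950
  stock rod 3: 700 + 225 = 925
  stock rod 4: 675 + 175 = 850
  stock rod 5: 650 = 650
  stock rod 6: 625 = 625
  stock rod 7: 550 = 550
  stock rod 8: 525 = 525
  stock rod 9: 500 = 500
No arrangement into 8 stock rods stays within capacity, so 9 is optimal.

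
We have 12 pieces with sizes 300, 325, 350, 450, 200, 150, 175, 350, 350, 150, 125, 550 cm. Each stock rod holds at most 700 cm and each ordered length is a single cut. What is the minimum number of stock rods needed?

6

Total = 550 + 450 + 350 + 350 + 350 + 325 + 300 + 200 + 175 + 150 + 150 + 125 = 3475 cm.
Lower bound: ⌈3475/700⌉ = 5 stock rods.
A packing using 6 stock rods:
  stock rod 1: 550 + 150 = 700
  stock rod 2: 450 + 200 = 650
  stock rod 3: 350 + 350 = 700
  stock rod 4: 350 + 325 = 675
  stock rod 5: 300 + 175 + 150 = 625
  stock rod 6: 125 = 125
No arrangement into 5 stock rods stays within capacity, so 6 is optimal.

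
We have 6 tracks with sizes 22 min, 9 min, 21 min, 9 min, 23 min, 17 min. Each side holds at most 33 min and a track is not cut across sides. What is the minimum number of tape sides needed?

Total = 23 + 22 + 21 + 17 + 9 + 9 = 101 min.
Lower bound: ⌈101/33⌉ = 4 tape sides.
A packing using 4 tape sides:
  side 1: 23 + 9 = 32
  side 2: 22 + 9 = 31
  side 3: 21 = 21
  side 4: 17 = 17
This matches the lower bound, so 4 is optimal.

4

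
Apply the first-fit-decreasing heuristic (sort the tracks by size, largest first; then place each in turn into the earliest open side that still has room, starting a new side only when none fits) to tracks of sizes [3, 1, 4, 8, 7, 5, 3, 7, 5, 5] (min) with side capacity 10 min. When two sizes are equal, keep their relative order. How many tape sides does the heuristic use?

5

Sorted descending: 8, 7, 7, 5, 5, 5, 4, 3, 3, 1.
  8 → side 1 (new)  [load 8/10]
  7 → side 2 (new)  [load 7/10]
  7 → side 3 (new)  [load 7/10]
  5 → side 4 (new)  [load 5/10]
  5 → side 4  [load 10/10]
  5 → side 5 (new)  [load 5/10]
  4 → side 5  [load 9/10]
  3 → side 2  [load 10/10]
  3 → side 3  [load 10/10]
  1 → side 1  [load 9/10]
5 tape sides opened.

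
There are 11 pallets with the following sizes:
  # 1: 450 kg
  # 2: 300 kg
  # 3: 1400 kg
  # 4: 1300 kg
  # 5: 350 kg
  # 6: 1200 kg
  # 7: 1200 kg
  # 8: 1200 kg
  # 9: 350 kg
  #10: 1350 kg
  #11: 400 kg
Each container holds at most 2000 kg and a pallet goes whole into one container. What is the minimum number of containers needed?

6

Total = 1400 + 1350 + 1300 + 1200 + 1200 + 1200 + 450 + 400 + 350 + 350 + 300 = 9500 kg.
Lower bound: ⌈9500/2000⌉ = 5 containers.
Also, 6 pallets each exceed 1000 kg, and no two of those can share a container, so at least 6 containers are needed.
A packing using 6 containers:
  container 1: 1400 + 450 = 1850
  container 2: 1350 + 400 = 1750
  container 3: 1300 + 350 + 350 = 2000
  container 4: 1200 + 300 = 1500
  container 5: 1200 = 1200
  container 6: 1200 = 1200
This matches the lower bound, so 6 is optimal.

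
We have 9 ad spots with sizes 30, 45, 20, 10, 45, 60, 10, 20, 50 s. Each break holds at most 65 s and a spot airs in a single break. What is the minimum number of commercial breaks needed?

5

Total = 60 + 50 + 45 + 45 + 30 + 20 + 20 + 10 + 10 = 290 s.
Lower bound: ⌈290/65⌉ = 5 commercial breaks.
A packing using 5 commercial breaks:
  break 1: 60 = 60
  break 2: 50 + 10 = 60
  break 3: 45 + 20 = 65
  break 4: 45 + 20 = 65
  break 5: 30 + 10 = 40
This matches the lower bound, so 5 is optimal.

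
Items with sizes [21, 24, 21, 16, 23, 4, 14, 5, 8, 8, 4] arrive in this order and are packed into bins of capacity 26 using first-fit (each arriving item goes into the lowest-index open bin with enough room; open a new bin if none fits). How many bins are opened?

  21 → bin 1 (new)  [load 21/26]
  24 → bin 2 (new)  [load 24/26]
  21 → bin 3 (new)  [load 21/26]
  16 → bin 4 (new)  [load 16/26]
  23 → bin 5 (new)  [load 23/26]
  4 → bin 1  [load 25/26]
  14 → bin 6 (new)  [load 14/26]
  5 → bin 3  [load 26/26]
  8 → bin 4  [load 24/26]
  8 → bin 6  [load 22/26]
  4 → bin 6  [load 26/26]
6 bins opened.

6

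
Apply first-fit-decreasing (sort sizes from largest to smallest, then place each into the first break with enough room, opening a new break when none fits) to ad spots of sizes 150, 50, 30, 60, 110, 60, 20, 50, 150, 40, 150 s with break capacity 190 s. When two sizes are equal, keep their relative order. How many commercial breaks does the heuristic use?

Sorted descending: 150, 150, 150, 110, 60, 60, 50, 50, 40, 30, 20.
  150 → break 1 (new)  [load 150/190]
  150 → break 2 (new)  [load 150/190]
  150 → break 3 (new)  [load 150/190]
  110 → break 4 (new)  [load 110/190]
  60 → break 4  [load 170/190]
  60 → break 5 (new)  [load 60/190]
  50 → break 5  [load 110/190]
  50 → break 5  [load 160/190]
  40 → break 1  [load 190/190]
  30 → break 2  [load 180/190]
  20 → break 3  [load 170/190]
5 commercial breaks opened.

5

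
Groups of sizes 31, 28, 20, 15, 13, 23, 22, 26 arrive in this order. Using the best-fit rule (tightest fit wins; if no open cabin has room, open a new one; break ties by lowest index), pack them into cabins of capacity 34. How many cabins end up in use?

  31 → cabin 1 (new)  [load 31/34]
  28 → cabin 2 (new)  [load 28/34]
  20 → cabin 3 (new)  [load 20/34]
  15 → cabin 4 (new)  [load 15/34]
  13 → cabin 3  [load 33/34]
  23 → cabin 5 (new)  [load 23/34]
  22 → cabin 6 (new)  [load 22/34]
  26 → cabin 7 (new)  [load 26/34]
7 cabins opened.

7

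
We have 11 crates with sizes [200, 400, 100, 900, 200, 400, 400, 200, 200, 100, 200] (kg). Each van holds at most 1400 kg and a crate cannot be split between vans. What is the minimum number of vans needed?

3

Total = 900 + 400 + 400 + 400 + 200 + 200 + 200 + 200 + 200 + 100 + 100 = 3300 kg.
Lower bound: ⌈3300/1400⌉ = 3 vans.
A packing using 3 vans:
  van 1: 900 + 400 + 100 = 1400
  van 2: 400 + 400 + 200 + 200 + 200 = 1400
  van 3: 200 + 200 + 100 = 500
This matches the lower bound, so 3 is optimal.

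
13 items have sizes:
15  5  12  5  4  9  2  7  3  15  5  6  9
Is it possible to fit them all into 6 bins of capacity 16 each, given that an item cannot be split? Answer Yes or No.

Total = 97; ⌈97/16⌉ = 7.
At least 7 bins are required, but only 6 are allowed.

No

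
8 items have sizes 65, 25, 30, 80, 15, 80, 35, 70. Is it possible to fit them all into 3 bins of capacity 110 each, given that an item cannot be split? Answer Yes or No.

Total = 400; ⌈400/110⌉ = 4.
At least 4 bins are required, but only 3 are allowed.

No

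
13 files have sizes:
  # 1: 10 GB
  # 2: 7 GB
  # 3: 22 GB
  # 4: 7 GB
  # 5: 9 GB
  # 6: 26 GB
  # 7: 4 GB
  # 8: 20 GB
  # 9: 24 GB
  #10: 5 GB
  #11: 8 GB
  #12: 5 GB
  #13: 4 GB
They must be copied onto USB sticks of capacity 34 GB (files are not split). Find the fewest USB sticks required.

5

Total = 26 + 24 + 22 + 20 + 10 + 9 + 8 + 7 + 7 + 5 + 5 + 4 + 4 = 151 GB.
Lower bound: ⌈151/34⌉ = 5 USB sticks.
A packing using 5 USB sticks:
  USB stick 1: 26 + 8 = 34
  USB stick 2: 24 + 10 = 34
  USB stick 3: 22 + 9 = 31
  USB stick 4: 20 + 7 + 7 = 34
  USB stick 5: 5 + 5 + 4 + 4 = 18
This matches the lower bound, so 5 is optimal.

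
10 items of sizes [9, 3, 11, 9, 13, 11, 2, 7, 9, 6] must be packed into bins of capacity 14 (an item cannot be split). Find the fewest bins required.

7

Total = 13 + 11 + 11 + 9 + 9 + 9 + 7 + 6 + 3 + 2 = 80.
Lower bound: ⌈80/14⌉ = 6 bins.
A packing using 7 bins:
  bin 1: 13 = 13
  bin 2: 11 + 3 = 14
  bin 3: 11 + 2 = 13
  bin 4: 9 = 9
  bin 5: 9 = 9
  bin 6: 9 = 9
  bin 7: 7 + 6 = 13
No arrangement into 6 bins stays within capacity, so 7 is optimal.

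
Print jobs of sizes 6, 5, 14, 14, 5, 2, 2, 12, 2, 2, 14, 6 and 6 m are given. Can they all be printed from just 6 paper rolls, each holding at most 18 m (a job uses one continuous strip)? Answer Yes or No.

Yes

A valid assignment using 6 paper rolls:
  roll 1: 14 + 2 + 2 = 18
  roll 2: 14 + 2 + 2 = 18
  roll 3: 14 = 14
  roll 4: 12 + 6 = 18
  roll 5: 6 + 6 + 5 = 17
  roll 6: 5 = 5
Every load is within 18 m, so 6 paper rolls suffice.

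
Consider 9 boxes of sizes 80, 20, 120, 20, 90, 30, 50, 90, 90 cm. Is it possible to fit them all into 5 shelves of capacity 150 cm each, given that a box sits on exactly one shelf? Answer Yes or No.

A valid assignment using 5 shelves:
  shelf 1: 120 + 30 = 150
  shelf 2: 90 + 50 = 140
  shelf 3: 90 + 20 + 20 = 130
  shelf 4: 90 = 90
  shelf 5: 80 = 80
Every load is within 150 cm, so 5 shelves suffice.

Yes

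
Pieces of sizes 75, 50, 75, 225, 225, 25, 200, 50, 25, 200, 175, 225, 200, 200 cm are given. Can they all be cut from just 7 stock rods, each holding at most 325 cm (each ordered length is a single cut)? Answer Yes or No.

No

Total = 1950 cm; ⌈1950/325⌉ = 6.
8 pieces each exceed half the capacity and cannot share a stock rod, forcing at least 8 stock rods.
At least 8 stock rods are required, but only 7 are allowed.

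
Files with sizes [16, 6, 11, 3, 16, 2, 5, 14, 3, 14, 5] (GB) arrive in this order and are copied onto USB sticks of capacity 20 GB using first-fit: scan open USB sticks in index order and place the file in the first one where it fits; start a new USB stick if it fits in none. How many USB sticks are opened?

  16 → USB stick 1 (new)  [load 16/20]
  6 → USB stick 2 (new)  [load 6/20]
  11 → USB stick 2  [load 17/20]
  3 → USB stick 1  [load 19/20]
  16 → USB stick 3 (new)  [load 16/20]
  2 → USB stick 2  [load 19/20]
  5 → USB stick 4 (new)  [load 5/20]
  14 → USB stick 4  [load 19/20]
  3 → USB stick 3  [load 19/20]
  14 → USB stick 5 (new)  [load 14/20]
  5 → USB stick 5  [load 19/20]
5 USB sticks opened.

5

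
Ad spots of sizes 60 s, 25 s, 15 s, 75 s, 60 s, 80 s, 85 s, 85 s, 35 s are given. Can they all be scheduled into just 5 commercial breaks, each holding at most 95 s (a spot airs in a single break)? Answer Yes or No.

No

Total = 520 s; ⌈520/95⌉ = 6.
At least 6 commercial breaks are required, but only 5 are allowed.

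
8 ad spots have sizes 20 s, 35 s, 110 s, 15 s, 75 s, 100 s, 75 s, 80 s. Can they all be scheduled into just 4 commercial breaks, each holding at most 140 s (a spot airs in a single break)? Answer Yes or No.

Total = 510 s; ⌈510/140⌉ = 4.
5 ad spots each exceed half the capacity and cannot share a break, forcing at least 5 commercial breaks.
At least 5 commercial breaks are required, but only 4 are allowed.

No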